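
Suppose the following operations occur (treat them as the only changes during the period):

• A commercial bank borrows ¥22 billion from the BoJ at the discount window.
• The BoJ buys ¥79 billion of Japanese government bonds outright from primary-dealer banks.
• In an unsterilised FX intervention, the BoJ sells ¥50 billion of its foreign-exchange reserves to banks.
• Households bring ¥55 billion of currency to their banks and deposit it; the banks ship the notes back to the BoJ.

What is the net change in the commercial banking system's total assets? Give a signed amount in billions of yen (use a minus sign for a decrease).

BoJ balance sheet:
  Assets:      Securities +¥79B, Loans to banks +¥22B, Foreign assets −¥50B
  Liabilities: Bank reserves +¥106B, Currency in circulation −¥55B
Commercial banking system:
  Assets:      Reserves at CB +¥106B, Securities −¥79B, Foreign assets +¥50B
  Liabilities: Checkable deposits +¥55B, Borrowings from CB +¥22B
Change in total bank assets = +¥77 billion.

+¥77 billion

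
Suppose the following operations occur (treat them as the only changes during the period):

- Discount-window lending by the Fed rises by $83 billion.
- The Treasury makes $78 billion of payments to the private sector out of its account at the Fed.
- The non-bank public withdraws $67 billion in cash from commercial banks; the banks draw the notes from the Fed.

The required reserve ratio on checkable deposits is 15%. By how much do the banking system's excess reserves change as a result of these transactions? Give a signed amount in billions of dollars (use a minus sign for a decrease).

+$92.35 billion

Discount-window loan $83 billion: reserves +$83B, deposits 0.
Government spending $78 billion: reserves +$78B, deposits +$78B.
Currency withdrawal $67 billion: reserves −$67B, deposits −$67B.
Totals: Δreserves = +$94B, Δdeposits = +$11B.
Δrequired reserves = 15% × +$11B = +$1.65B.
Δexcess reserves = Δreserves − Δrequired = +$94B − (+$1.65B) = +$92.35 billion.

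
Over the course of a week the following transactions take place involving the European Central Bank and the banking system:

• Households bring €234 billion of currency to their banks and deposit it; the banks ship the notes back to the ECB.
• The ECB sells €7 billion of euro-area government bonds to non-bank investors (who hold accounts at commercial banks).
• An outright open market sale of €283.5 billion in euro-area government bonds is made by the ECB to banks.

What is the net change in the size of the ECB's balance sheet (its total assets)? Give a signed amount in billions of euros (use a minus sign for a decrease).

ECB balance sheet:
  Assets:      Securities −€290.5B
  Liabilities: Bank reserves −€56.5B, Currency in circulation −€234B
Change in total ECB assets = -€290.5 billion.

-€290.5 billion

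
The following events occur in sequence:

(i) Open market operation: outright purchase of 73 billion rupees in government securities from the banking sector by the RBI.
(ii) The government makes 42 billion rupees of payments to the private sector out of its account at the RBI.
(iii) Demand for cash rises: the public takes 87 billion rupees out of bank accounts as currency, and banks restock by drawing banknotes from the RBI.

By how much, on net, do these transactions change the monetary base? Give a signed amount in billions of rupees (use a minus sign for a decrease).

+115 billion

RBI balance sheet:
  Assets:      Securities +73B
  Liabilities: Bank reserves +28B, Currency in circulation +87B, Government deposits −42B
Commercial banking system:
  Assets:      Reserves at CB +28B, Securities −73B
  Liabilities: Checkable deposits −45B
Monetary base = currency + reserves: +87B + (+28B) = +115 billion.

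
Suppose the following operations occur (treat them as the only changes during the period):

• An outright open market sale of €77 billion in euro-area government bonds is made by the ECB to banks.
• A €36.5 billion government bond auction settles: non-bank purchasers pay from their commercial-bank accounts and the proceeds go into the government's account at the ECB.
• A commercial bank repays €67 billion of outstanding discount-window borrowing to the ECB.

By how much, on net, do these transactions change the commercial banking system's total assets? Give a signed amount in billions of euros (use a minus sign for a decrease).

-€103.5 billion

ECB balance sheet:
  Assets:      Securities −€77B, Loans to banks −€67B
  Liabilities: Bank reserves −€180.5B, Government deposits +€36.5B
Commercial banking system:
  Assets:      Reserves at CB −€180.5B, Securities +€77B
  Liabilities: Checkable deposits −€36.5B, Borrowings from CB −€67B
Change in total bank assets = -€103.5 billion.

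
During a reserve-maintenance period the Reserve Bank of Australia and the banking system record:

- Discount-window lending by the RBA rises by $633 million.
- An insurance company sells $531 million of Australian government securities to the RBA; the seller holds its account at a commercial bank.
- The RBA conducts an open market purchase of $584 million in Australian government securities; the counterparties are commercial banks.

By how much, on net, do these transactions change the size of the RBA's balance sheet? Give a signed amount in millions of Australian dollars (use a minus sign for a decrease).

+$1748 million

Discount-window loan $633 million: an RBA asset is acquired → +$633M.
Asset purchase (from non-banks) $531 million: an RBA asset is acquired → +$531M.
OMO purchase (from banks) $584 million: an RBA asset is acquired → +$584M.
Net: 633 + 531 + 584 = +$1748 million.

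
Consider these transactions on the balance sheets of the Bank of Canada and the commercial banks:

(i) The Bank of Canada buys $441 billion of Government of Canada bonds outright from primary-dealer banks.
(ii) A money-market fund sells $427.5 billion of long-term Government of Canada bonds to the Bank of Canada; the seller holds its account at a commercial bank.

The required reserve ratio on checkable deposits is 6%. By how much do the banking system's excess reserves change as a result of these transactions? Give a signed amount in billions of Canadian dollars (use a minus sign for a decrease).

OMO purchase (from banks) $441 billion: reserves +$441B, deposits 0.
Asset purchase (from non-banks) $427.5 billion: reserves +$427.5B, deposits +$427.5B.
Totals: Δreserves = +$868.5B, Δdeposits = +$427.5B.
Δrequired reserves = 6% × +$427.5B = +$25.65B.
Δexcess reserves = Δreserves − Δrequired = +$868.5B − (+$25.65B) = +$842.85 billion.

+$842.85 billion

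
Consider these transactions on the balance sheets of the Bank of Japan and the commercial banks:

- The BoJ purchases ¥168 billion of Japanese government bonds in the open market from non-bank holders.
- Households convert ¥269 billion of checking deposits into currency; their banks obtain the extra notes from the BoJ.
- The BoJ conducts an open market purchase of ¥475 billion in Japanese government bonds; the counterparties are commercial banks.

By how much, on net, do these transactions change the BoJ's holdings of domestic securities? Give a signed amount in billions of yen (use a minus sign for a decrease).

BoJ balance sheet:
  Assets:      Securities +¥643B
  Liabilities: Bank reserves +¥374B, Currency in circulation +¥269B
So the change in the BoJ's holdings of domestic securities is +¥643 billion.

+¥643 billion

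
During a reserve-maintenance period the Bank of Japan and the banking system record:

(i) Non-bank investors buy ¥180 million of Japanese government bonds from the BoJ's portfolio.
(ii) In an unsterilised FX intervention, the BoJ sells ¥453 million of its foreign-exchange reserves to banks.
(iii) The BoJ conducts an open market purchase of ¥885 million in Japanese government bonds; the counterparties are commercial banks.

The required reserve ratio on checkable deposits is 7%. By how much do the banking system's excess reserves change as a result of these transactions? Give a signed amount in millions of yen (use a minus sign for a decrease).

Asset sale (to non-banks) ¥180 million: reserves −¥180M, deposits −¥180M.
FX sale ¥453 million: reserves −¥453M, deposits 0.
OMO purchase (from banks) ¥885 million: reserves +¥885M, deposits 0.
Totals: Δreserves = +¥252M, Δdeposits = −¥180M.
Δrequired reserves = 7% × −¥180M = −¥12.6M.
Δexcess reserves = Δreserves − Δrequired = +¥252M − (−¥12.6M) = +¥264.6 million.

+¥264.6 million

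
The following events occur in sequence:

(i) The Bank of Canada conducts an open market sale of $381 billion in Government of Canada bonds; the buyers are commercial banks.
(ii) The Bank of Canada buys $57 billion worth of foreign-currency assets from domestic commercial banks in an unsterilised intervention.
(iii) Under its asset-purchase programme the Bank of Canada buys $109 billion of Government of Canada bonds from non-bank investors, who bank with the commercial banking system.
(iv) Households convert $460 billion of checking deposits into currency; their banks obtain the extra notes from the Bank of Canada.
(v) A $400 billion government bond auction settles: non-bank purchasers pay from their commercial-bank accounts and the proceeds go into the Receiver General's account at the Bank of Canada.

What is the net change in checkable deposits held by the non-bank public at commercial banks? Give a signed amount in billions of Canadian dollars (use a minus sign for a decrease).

OMO sale (to banks) $381 billion: the counterparty is a bank, so public deposits are unchanged → 0.
FX purchase $57 billion: the counterparty is a bank, so public deposits are unchanged → 0.
Asset purchase (from non-banks) $109 billion: non-bank counterparties' bank balances rise → +$109B.
Currency withdrawal $460 billion: non-bank counterparties' bank balances fall → −$460B.
Government account inflow $400 billion: non-bank counterparties' bank balances fall → −$400B.
Net: 0 + 0 + 109 − 460 − 400 = -$751 billion.

-$751 billion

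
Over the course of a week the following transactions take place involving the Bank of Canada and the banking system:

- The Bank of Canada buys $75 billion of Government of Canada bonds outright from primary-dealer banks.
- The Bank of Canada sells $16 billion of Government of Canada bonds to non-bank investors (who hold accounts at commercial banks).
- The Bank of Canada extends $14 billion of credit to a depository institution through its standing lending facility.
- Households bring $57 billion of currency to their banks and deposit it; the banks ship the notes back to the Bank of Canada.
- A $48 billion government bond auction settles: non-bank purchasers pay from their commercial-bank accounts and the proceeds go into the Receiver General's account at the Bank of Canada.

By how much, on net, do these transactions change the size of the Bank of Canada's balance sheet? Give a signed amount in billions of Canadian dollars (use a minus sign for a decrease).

+$73 billion

Bank of Canada balance sheet:
  Assets:      Securities +$59B, Loans to banks +$14B
  Liabilities: Bank reserves +$82B, Currency in circulation −$57B, Government deposits +$48B
Commercial banking system:
  Assets:      Reserves at CB +$82B, Securities −$75B
  Liabilities: Checkable deposits −$7B, Borrowings from CB +$14B
Change in total Bank of Canada assets = +$73 billion.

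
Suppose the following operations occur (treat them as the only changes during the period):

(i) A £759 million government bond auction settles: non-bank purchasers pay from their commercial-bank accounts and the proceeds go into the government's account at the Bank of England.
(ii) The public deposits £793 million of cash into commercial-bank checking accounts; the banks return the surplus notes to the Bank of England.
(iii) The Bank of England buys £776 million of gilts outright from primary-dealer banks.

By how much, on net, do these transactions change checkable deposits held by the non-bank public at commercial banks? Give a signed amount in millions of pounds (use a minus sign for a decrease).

Bank of England balance sheet:
  Assets:      Securities +£776M
  Liabilities: Bank reserves +£810M, Currency in circulation −£793M, Government deposits +£759M
Commercial banking system:
  Assets:      Reserves at CB +£810M, Securities −£776M
  Liabilities: Checkable deposits +£34M
So the change in checkable deposits held by the non-bank public at commercial banks is +£34 million.

+£34 million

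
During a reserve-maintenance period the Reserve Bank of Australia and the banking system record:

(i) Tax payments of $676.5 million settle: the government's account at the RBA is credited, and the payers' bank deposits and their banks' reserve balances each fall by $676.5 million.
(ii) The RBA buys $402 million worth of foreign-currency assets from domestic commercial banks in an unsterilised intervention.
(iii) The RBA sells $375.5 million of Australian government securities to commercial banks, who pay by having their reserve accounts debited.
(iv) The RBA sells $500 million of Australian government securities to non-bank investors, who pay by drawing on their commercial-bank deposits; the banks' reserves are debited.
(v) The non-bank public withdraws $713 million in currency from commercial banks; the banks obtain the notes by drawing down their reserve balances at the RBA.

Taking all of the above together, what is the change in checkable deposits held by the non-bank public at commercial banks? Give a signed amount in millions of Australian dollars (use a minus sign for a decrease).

-$1889.5 million

RBA balance sheet:
  Assets:      Securities −$875.5M, Foreign assets +$402M
  Liabilities: Bank reserves −$1863M, Currency in circulation +$713M, Government deposits +$676.5M
Commercial banking system:
  Assets:      Reserves at CB −$1863M, Securities +$375.5M, Foreign assets −$402M
  Liabilities: Checkable deposits −$1889.5M
So the change in checkable deposits held by the non-bank public at commercial banks is -$1889.5 million.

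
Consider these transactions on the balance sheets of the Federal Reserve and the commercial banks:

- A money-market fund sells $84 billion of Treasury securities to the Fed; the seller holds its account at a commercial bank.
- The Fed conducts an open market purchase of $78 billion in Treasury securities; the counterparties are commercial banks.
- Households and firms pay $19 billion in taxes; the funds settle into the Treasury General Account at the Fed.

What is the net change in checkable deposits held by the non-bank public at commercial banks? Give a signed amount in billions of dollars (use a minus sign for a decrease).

Fed balance sheet:
  Assets:      Securities +$162B
  Liabilities: Bank reserves +$143B, Government deposits +$19B
Commercial banking system:
  Assets:      Reserves at CB +$143B, Securities −$78B
  Liabilities: Checkable deposits +$65B
So the change in checkable deposits held by the non-bank public at commercial banks is +$65 billion.

+$65 billion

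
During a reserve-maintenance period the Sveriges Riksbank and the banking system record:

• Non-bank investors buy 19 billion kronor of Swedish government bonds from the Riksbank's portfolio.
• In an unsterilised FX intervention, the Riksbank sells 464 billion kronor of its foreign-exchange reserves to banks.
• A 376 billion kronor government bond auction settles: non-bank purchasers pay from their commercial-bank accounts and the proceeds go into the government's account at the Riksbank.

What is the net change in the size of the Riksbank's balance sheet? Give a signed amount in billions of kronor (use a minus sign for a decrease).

Asset sale (to non-banks) 19 billion kronor: a Riksbank asset is shed → −19B.
FX sale 464 billion kronor: a Riksbank asset is shed → −464B.
Government account inflow 376 billion kronor: only the composition of liabilities changes → 0.
Net: −19 − 464 + 0 = -483 billion.

-483 billion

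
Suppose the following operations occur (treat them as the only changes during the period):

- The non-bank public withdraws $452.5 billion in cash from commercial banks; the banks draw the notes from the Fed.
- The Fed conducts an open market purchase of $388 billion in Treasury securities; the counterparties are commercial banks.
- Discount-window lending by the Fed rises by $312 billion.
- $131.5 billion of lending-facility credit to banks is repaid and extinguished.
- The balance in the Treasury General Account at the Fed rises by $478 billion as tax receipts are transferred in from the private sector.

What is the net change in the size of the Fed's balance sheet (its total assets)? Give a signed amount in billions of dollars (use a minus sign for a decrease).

+$568.5 billion

Fed balance sheet:
  Assets:      Securities +$388B, Loans to banks +$180.5B
  Liabilities: Bank reserves −$362B, Currency in circulation +$452.5B, Government deposits +$478B
Commercial banking system:
  Assets:      Reserves at CB −$362B, Securities −$388B
  Liabilities: Checkable deposits −$930.5B, Borrowings from CB +$180.5B
Change in total Fed assets = +$568.5 billion.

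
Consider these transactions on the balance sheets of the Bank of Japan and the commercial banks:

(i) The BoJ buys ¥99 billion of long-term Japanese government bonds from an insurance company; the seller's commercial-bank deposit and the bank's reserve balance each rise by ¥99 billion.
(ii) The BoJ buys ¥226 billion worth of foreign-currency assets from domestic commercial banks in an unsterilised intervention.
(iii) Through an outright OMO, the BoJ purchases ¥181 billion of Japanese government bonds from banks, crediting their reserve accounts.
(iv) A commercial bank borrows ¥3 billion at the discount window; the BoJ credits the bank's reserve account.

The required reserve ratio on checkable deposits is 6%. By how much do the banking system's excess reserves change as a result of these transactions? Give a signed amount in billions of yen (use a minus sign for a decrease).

Asset purchase (from non-banks) ¥99 billion: reserves +¥99B, deposits +¥99B.
FX purchase ¥226 billion: reserves +¥226B, deposits 0.
OMO purchase (from banks) ¥181 billion: reserves +¥181B, deposits 0.
Discount-window loan ¥3 billion: reserves +¥3B, deposits 0.
Totals: Δreserves = +¥509B, Δdeposits = +¥99B.
Δrequired reserves = 6% × +¥99B = +¥5.94B.
Δexcess reserves = Δreserves − Δrequired = +¥509B − (+¥5.94B) = +¥503.06 billion.

+¥503.06 billion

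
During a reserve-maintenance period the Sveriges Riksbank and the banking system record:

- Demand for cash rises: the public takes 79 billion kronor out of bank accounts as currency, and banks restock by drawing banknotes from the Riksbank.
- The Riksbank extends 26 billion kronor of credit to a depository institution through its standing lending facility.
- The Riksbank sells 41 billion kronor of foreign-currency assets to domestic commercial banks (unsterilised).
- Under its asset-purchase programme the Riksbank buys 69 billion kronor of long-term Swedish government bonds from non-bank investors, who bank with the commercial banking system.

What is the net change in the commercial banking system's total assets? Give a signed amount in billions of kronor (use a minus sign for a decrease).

+16 billion

Currency withdrawal 79 billion kronor: bank balance sheets shrink → −79B.
Discount-window loan 26 billion kronor: bank balance sheets expand → +26B.
FX sale 41 billion kronor: just an asset swap on bank balance sheets → 0.
Asset purchase (from non-banks) 69 billion kronor: bank balance sheets expand → +69B.
Net: −79 + 26 + 0 + 69 = +16 billion.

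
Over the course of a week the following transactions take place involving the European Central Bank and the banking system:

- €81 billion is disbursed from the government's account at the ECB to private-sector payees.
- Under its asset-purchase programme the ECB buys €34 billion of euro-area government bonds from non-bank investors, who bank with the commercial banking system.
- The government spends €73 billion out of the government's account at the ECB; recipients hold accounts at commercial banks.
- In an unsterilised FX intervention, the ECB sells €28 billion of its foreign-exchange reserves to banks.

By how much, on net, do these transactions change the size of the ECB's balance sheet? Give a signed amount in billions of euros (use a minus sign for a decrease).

ECB balance sheet:
  Assets:      Securities +€34B, Foreign assets −€28B
  Liabilities: Bank reserves +€160B, Government deposits −€154B
Commercial banking system:
  Assets:      Reserves at CB +€160B, Foreign assets +€28B
  Liabilities: Checkable deposits +€188B
Change in total ECB assets = +€6 billion.

+€6 billion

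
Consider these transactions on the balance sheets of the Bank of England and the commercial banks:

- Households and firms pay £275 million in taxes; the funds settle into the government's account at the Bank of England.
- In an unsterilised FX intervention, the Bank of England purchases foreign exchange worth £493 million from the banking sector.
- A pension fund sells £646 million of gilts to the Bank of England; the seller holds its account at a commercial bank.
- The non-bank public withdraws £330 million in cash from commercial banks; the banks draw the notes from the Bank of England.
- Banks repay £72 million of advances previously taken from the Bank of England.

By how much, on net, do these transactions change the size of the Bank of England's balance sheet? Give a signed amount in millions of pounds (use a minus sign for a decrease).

+£1067 million

Government account inflow £275 million: only the composition of liabilities changes → 0.
FX purchase £493 million: a Bank of England asset is acquired → +£493M.
Asset purchase (from non-banks) £646 million: a Bank of England asset is acquired → +£646M.
Currency withdrawal £330 million: only the composition of liabilities changes → 0.
Discount-window repayment £72 million: a Bank of England asset is shed → −£72M.
Net: 0 + 493 + 646 + 0 − 72 = +£1067 million.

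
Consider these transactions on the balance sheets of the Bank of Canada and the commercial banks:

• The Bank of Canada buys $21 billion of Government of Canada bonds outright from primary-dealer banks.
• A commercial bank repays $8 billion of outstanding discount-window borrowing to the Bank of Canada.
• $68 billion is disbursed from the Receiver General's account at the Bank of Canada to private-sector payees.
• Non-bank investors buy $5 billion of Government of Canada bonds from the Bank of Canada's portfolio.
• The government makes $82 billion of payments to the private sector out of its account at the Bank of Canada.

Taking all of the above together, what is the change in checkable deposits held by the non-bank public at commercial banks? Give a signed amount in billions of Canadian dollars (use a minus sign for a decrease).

+$145 billion

OMO purchase (from banks) $21 billion: the counterparty is a bank, so public deposits are unchanged → 0.
Discount-window repayment $8 billion: the counterparty is a bank, so public deposits are unchanged → 0.
Government spending $68 billion: non-bank counterparties' bank balances rise → +$68B.
Asset sale (to non-banks) $5 billion: non-bank counterparties' bank balances fall → −$5B.
Government spending $82 billion: non-bank counterparties' bank balances rise → +$82B.
Net: 0 + 0 + 68 − 5 + 82 = +$145 billion.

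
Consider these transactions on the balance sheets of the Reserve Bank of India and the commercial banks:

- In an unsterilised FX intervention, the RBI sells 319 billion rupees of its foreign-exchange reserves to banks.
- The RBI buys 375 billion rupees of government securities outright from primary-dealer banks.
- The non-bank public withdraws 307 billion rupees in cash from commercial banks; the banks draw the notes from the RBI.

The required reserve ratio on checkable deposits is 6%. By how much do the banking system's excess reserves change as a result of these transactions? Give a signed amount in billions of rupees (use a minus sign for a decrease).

FX sale 319 billion rupees: reserves −319B, deposits 0.
OMO purchase (from banks) 375 billion rupees: reserves +375B, deposits 0.
Currency withdrawal 307 billion rupees: reserves −307B, deposits −307B.
Totals: Δreserves = −251B, Δdeposits = −307B.
Δrequired reserves = 6% × −307B = −18.42B.
Δexcess reserves = Δreserves − Δrequired = −251B − (−18.42B) = -232.58 billion.

-232.58 billion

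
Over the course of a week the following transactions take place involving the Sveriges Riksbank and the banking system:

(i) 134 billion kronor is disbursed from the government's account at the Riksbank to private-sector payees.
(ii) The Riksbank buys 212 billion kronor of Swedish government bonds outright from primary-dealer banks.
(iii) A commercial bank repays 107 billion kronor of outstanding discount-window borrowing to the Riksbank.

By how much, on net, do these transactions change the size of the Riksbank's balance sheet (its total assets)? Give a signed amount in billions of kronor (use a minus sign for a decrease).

Government spending 134 billion kronor: only the composition of liabilities changes → 0.
OMO purchase (from banks) 212 billion kronor: a Riksbank asset is acquired → +212B.
Discount-window repayment 107 billion kronor: a Riksbank asset is shed → −107B.
Net: 0 + 212 − 107 = +105 billion.

+105 billion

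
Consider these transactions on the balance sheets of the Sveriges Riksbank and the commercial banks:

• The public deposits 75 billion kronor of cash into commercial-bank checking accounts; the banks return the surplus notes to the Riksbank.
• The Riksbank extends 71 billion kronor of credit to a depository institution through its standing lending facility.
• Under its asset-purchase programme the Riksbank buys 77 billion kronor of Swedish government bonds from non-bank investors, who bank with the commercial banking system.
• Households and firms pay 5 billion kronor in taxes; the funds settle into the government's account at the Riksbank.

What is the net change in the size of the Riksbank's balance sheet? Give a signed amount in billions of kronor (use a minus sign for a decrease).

Riksbank balance sheet:
  Assets:      Securities +77B, Loans to banks +71B
  Liabilities: Bank reserves +218B, Currency in circulation −75B, Government deposits +5B
Change in total Riksbank assets = +148 billion.

+148 billion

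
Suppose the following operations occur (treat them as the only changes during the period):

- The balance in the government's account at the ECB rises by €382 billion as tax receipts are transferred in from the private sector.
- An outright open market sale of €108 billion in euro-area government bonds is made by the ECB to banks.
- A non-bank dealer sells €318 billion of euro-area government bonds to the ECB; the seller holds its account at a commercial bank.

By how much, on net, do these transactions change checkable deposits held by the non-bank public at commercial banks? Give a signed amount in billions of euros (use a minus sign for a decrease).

-€64 billion

ECB balance sheet:
  Assets:      Securities +€210B
  Liabilities: Bank reserves −€172B, Government deposits +€382B
Commercial banking system:
  Assets:      Reserves at CB −€172B, Securities +€108B
  Liabilities: Checkable deposits −€64B
So the change in checkable deposits held by the non-bank public at commercial banks is -€64 billion.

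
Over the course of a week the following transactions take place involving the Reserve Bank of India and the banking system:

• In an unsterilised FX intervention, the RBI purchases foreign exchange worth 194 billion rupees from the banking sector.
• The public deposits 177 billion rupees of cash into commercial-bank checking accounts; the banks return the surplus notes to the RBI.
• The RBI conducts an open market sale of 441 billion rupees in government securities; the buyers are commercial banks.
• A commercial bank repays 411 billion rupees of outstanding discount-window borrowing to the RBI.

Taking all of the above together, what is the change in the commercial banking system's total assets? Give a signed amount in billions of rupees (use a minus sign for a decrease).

-234 billion

RBI balance sheet:
  Assets:      Securities −441B, Loans to banks −411B, Foreign assets +194B
  Liabilities: Bank reserves −481B, Currency in circulation −177B
Commercial banking system:
  Assets:      Reserves at CB −481B, Securities +441B, Foreign assets −194B
  Liabilities: Checkable deposits +177B, Borrowings from CB −411B
Change in total bank assets = -234 billion.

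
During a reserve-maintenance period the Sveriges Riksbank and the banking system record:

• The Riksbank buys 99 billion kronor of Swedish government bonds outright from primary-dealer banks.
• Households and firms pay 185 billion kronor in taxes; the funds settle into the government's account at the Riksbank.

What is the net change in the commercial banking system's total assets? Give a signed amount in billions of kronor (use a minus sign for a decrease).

Riksbank balance sheet:
  Assets:      Securities +99B
  Liabilities: Bank reserves −86B, Government deposits +185B
Commercial banking system:
  Assets:      Reserves at CB −86B, Securities −99B
  Liabilities: Checkable deposits −185B
Change in total bank assets = -185 billion.

-185 billion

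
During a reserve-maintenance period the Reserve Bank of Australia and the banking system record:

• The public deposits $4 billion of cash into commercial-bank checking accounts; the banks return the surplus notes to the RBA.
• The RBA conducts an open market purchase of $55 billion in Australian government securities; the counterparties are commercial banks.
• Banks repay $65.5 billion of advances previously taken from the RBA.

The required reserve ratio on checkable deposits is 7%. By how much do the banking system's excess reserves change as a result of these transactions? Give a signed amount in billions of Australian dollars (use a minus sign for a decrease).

-$6.78 billion

Currency deposit $4 billion: reserves +$4B, deposits +$4B.
OMO purchase (from banks) $55 billion: reserves +$55B, deposits 0.
Discount-window repayment $65.5 billion: reserves −$65.5B, deposits 0.
Totals: Δreserves = −$6.5B, Δdeposits = +$4B.
Δrequired reserves = 7% × +$4B = +$0.28B.
Δexcess reserves = Δreserves − Δrequired = −$6.5B − (+$0.28B) = -$6.78 billion.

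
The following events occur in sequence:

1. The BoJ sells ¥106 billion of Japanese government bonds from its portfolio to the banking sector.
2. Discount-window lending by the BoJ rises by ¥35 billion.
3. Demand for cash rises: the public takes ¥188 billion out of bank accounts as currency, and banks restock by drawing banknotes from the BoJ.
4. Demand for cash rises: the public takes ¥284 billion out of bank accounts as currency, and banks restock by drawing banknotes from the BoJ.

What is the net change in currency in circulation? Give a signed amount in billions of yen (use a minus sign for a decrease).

+¥472 billion

OMO sale (to banks) ¥106 billion: no currency enters or leaves circulation → 0.
Discount-window loan ¥35 billion: no currency enters or leaves circulation → 0.
Currency withdrawal ¥188 billion: notes leave the central bank → +¥188B.
Currency withdrawal ¥284 billion: notes leave the central bank → +¥284B.
Net: 0 + 0 + 188 + 284 = +¥472 billion.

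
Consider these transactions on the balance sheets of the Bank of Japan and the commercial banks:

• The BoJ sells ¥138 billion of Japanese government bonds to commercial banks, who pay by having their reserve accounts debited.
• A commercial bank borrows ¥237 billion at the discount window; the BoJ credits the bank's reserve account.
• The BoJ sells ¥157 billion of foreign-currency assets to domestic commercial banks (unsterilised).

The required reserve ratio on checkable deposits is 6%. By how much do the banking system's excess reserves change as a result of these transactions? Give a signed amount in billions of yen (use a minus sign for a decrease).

OMO sale (to banks) ¥138 billion: reserves −¥138B, deposits 0.
Discount-window loan ¥237 billion: reserves +¥237B, deposits 0.
FX sale ¥157 billion: reserves −¥157B, deposits 0.
Totals: Δreserves = −¥58B, Δdeposits = 0.
Δrequired reserves = 6% × 0 = 0.
Δexcess reserves = Δreserves − Δrequired = −¥58B − (0) = -¥58 billion.

-¥58 billion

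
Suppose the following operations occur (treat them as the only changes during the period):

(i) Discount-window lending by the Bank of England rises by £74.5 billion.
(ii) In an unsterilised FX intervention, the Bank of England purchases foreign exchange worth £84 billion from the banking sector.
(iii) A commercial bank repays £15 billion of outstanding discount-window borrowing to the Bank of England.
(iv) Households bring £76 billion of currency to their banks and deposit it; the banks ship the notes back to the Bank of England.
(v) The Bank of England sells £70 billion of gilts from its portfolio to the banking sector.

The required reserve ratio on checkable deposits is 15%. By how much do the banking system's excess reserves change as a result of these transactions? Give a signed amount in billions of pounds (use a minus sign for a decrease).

+£138.1 billion

Discount-window loan £74.5 billion: reserves +£74.5B, deposits 0.
FX purchase £84 billion: reserves +£84B, deposits 0.
Discount-window repayment £15 billion: reserves −£15B, deposits 0.
Currency deposit £76 billion: reserves +£76B, deposits +£76B.
OMO sale (to banks) £70 billion: reserves −£70B, deposits 0.
Totals: Δreserves = +£149.5B, Δdeposits = +£76B.
Δrequired reserves = 15% × +£76B = +£11.4B.
Δexcess reserves = Δreserves − Δrequired = +£149.5B − (+£11.4B) = +£138.1 billion.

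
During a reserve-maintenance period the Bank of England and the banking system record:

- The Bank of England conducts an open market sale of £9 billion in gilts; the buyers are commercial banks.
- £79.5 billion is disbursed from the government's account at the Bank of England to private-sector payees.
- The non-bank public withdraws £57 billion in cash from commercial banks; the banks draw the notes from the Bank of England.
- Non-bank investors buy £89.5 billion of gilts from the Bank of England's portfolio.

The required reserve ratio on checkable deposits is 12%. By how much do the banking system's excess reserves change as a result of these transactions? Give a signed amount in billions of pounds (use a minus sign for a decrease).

OMO sale (to banks) £9 billion: reserves −£9B, deposits 0.
Government spending £79.5 billion: reserves +£79.5B, deposits +£79.5B.
Currency withdrawal £57 billion: reserves −£57B, deposits −£57B.
Asset sale (to non-banks) £89.5 billion: reserves −£89.5B, deposits −£89.5B.
Totals: Δreserves = −£76B, Δdeposits = −£67B.
Δrequired reserves = 12% × −£67B = −£8.04B.
Δexcess reserves = Δreserves − Δrequired = −£76B − (−£8.04B) = -£67.96 billion.

-£67.96 billion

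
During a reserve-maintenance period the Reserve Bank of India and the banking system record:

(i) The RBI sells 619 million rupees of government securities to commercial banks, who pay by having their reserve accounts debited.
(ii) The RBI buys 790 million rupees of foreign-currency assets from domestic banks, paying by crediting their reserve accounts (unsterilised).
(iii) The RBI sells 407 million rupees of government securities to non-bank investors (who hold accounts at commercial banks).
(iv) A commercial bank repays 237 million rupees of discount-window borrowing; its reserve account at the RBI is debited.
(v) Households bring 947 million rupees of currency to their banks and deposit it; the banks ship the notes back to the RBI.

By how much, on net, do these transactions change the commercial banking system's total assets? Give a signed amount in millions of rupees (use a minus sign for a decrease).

+303 million

OMO sale (to banks) 619 million rupees: just an asset swap on bank balance sheets → 0.
FX purchase 790 million rupees: just an asset swap on bank balance sheets → 0.
Asset sale (to non-banks) 407 million rupees: bank balance sheets shrink → −407M.
Discount-window repayment 237 million rupees: bank balance sheets shrink → −237M.
Currency deposit 947 million rupees: bank balance sheets expand → +947M.
Net: 0 + 0 − 407 − 237 + 947 = +303 million.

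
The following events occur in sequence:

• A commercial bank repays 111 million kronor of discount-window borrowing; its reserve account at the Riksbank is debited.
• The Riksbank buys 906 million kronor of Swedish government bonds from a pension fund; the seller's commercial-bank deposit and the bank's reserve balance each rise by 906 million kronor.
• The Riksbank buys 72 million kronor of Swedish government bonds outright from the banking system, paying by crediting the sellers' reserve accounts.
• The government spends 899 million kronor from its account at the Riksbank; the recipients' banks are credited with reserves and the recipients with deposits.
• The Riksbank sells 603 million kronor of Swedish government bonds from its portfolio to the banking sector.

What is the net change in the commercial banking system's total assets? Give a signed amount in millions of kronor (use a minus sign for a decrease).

Discount-window repayment 111 million kronor: bank balance sheets shrink → −111M.
Asset purchase (from non-banks) 906 million kronor: bank balance sheets expand → +906M.
OMO purchase (from banks) 72 million kronor: just an asset swap on bank balance sheets → 0.
Government spending 899 million kronor: bank balance sheets expand → +899M.
OMO sale (to banks) 603 million kronor: just an asset swap on bank balance sheets → 0.
Net: −111 + 906 + 0 + 899 + 0 = +1694 million.

+1694 million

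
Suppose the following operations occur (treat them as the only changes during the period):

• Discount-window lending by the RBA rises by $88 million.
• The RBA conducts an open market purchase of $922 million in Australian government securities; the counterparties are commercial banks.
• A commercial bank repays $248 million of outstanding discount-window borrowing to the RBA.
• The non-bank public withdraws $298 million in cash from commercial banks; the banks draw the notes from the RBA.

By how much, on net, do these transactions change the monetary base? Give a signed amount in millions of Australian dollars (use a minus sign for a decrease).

+$762 million

Discount-window loan $88 million: RBA balance sheet expands → +$88M.
OMO purchase (from banks) $922 million: RBA balance sheet expands → +$922M.
Discount-window repayment $248 million: RBA balance sheet contracts → −$248M.
Currency withdrawal $298 million: just a shift between currency and reserves — both are base money → 0.
Net: 88 + 922 − 248 + 0 = +$762 million.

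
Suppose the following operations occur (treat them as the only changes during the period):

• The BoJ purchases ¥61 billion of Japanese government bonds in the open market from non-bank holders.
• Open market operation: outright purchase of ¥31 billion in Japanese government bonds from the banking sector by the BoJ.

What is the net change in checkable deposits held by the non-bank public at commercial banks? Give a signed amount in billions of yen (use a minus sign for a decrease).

+¥61 billion

BoJ balance sheet:
  Assets:      Securities +¥92B
  Liabilities: Bank reserves +¥92B
Commercial banking system:
  Assets:      Reserves at CB +¥92B, Securities −¥31B
  Liabilities: Checkable deposits +¥61B
So the change in checkable deposits held by the non-bank public at commercial banks is +¥61 billion.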